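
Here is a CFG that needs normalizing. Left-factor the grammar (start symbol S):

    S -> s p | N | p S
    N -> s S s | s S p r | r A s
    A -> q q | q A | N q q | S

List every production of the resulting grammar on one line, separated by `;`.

N has alternatives sharing prefix 's S': factor to N → s S N' with N' → s | p r.
A has alternatives sharing prefix 'q': factor to A → q A' with A' → q | A.

S -> s p | N | p S; N -> r A s | s S N'; A -> N q q | S | q A'; N' -> s | p r; A' -> q | A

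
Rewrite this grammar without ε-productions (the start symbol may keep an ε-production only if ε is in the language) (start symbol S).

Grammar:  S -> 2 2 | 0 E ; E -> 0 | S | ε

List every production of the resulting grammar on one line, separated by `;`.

Nullable nonterminals: {E}.
ε ∉ L(G), so no ε-production is kept.
Expand every rule over subsets of its nullable positions: S → 0 E gives 0 E | 0.

S -> 2 2 | 0 E | 0; E -> 0 | S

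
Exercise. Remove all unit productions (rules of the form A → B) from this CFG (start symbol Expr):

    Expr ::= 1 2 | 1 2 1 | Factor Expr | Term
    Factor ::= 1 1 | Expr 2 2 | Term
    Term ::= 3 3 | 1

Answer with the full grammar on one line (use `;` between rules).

Expr ::= 3 3 | 1 | 1 2 | 1 2 1 | Factor Expr; Factor ::= 3 3 | 1 | 1 1 | Expr 2 2; Term ::= 3 3 | 1

Unit pairs: Expr ⇒* {Term}; Factor ⇒* {Term}.
For every A with A ⇒* B via unit rules, add B's non-unit alternatives to A; then delete every rule of the form X → Y.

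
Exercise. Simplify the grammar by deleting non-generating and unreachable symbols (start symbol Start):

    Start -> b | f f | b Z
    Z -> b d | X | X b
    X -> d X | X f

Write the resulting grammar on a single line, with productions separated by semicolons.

Start -> b | f f | b Z; Z -> b d

Generating nonterminals: {Start, Z}.
Reachable from Start after that: {Start, Z}.
Removed useless symbols: {X} and every production mentioning them.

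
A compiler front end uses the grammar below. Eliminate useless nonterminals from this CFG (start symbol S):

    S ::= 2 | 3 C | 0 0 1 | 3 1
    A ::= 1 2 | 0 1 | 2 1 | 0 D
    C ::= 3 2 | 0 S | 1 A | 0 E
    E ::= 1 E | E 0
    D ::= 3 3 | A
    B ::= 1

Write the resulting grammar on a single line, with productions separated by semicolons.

S ::= 2 | 3 C | 0 0 1 | 3 1; A ::= 1 2 | 0 1 | 2 1 | 0 D; C ::= 3 2 | 0 S | 1 A; D ::= 3 3 | A

Generating nonterminals: {A, B, C, D, S}.
Reachable from S after that: {A, C, D, S}.
Removed useless symbols: {B, E} and every production mentioning them.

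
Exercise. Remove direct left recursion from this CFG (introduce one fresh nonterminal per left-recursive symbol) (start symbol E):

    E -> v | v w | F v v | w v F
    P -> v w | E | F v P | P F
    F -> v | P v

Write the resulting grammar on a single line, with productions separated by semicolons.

E -> v | v w | F v v | w v F; P -> v w P' | E P' | F v P P'; F -> v | P v; P' -> F P' | ε

P is directly left-recursive.
For P: α = {F}, β = {v w, E, F v P}. Rewrite as P → β P' and P' → α P' | ε.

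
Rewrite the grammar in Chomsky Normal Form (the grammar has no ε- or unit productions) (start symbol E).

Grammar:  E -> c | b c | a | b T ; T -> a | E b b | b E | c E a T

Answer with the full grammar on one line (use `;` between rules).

E -> c | X1 X2 | a | X1 T; T -> a | E Y1 | X1 E | X2 Y2; X1 -> b; X2 -> c; X3 -> a; Y1 -> X1 X1; Y2 -> E Y3; Y3 -> X3 T

Introduce a nonterminal for each terminal appearing in a rule of length ≥ 2: X1 → b, X2 → c, X3 → a.
Binarize each right-hand side of length ≥ 3 by chaining fresh nonterminals (Y1, Y2, …): affected rules were T → E X1 X1; T → X2 E X3 T.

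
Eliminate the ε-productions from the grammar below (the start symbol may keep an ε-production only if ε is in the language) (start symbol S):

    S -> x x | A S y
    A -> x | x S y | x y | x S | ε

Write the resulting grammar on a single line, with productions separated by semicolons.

Nullable set = {A}.
ε ∉ L(G), so no ε-production is kept.
Expand every rule over subsets of its nullable positions: S → A S y gives A S y | S y.

S -> x x | A S y | S y; A -> x | x S y | x y | x S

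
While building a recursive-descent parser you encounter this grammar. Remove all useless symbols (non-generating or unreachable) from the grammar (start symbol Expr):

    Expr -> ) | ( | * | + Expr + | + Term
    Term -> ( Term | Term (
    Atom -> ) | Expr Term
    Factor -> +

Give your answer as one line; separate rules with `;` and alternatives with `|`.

Generating nonterminals: {Atom, Expr, Factor}.
Reachable from Expr after that: {Expr}.
Removed useless symbols: {Atom, Factor, Term} and every production mentioning them.

Expr -> ) | ( | * | + Expr +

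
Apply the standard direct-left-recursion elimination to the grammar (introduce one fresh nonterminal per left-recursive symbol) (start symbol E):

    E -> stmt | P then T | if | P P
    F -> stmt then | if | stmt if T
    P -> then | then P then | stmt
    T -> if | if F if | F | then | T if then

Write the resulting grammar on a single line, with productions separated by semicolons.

Left recursion appears on T.
For T: α = {if then}, β = {if, if F if, F, then}. Rewrite as T → β T' and T' → α T' | ε.

E -> stmt | P then T | if | P P; F -> stmt then | if | stmt if T; P -> then | then P then | stmt; T -> if T' | if F if T' | F T' | then T'; T' -> if then T' | eps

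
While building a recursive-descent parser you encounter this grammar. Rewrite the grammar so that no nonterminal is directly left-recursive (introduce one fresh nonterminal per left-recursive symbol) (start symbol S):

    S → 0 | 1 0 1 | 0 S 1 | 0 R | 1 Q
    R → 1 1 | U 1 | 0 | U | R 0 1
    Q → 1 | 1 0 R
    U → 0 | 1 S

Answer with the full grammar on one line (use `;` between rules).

S → 0 | 1 0 1 | 0 S 1 | 0 R | 1 Q; R → 1 1 R' | U 1 R' | 0 R' | U R'; Q → 1 | 1 0 R; U → 0 | 1 S; R' → 0 1 R' | ε

Directly left-recursive nonterminal: R.
For R: α = {0 1}, β = {1 1, U 1, 0, U}. Rewrite as R → β R' and R' → α R' | ε.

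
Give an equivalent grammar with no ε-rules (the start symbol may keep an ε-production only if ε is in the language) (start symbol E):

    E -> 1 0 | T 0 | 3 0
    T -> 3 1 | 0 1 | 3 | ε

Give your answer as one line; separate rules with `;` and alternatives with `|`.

The nullable symbols are {T}.
ε ∉ L(G), so no ε-production is kept.
Add the nullable-subset variants: E → T 0 gives T 0 | 0.

E -> 1 0 | T 0 | 0 | 3 0; T -> 3 1 | 0 1 | 3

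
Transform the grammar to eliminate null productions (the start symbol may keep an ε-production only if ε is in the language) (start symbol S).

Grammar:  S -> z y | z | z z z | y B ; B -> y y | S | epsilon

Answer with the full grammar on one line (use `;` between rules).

Nullable set = {B}.
ε ∉ L(G), so no ε-production is kept.
Add the nullable-subset variants: S → y B gives y B | y.

S -> z y | z | z z z | y B | y; B -> y y | S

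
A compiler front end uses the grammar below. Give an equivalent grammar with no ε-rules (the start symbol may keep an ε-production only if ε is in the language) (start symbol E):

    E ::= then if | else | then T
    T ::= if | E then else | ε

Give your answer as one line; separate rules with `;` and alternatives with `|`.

E ::= then if | else | then T | then; T ::= if | E then else

The nullable symbols are {T}.
ε ∉ L(G), so no ε-production is kept.
For each production, add variants omitting each subset of nullable occurrences: E → then T gives then T | then.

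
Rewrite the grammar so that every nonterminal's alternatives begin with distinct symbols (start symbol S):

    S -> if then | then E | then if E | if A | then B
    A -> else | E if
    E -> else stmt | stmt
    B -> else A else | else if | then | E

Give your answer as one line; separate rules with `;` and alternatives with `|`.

S -> then S' | if S''; A -> else | E if; E -> else stmt | stmt; B -> then | E | else B'; S' -> E | if E | B; S'' -> then | A; B' -> A else | if

S has alternatives sharing prefix 'then': factor to S → then S' with S' → E | if E | B.
S has alternatives sharing prefix 'if': factor to S → if S'' with S'' → then | A.
B has alternatives sharing prefix 'else': factor to B → else B' with B' → A else | if.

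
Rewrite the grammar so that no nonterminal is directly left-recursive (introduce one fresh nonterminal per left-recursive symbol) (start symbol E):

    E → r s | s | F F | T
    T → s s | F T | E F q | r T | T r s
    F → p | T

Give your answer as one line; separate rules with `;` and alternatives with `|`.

T is directly left-recursive.
For T: α = {r s}, β = {s s, F T, E F q, r T}. Rewrite as T → β T' and T' → α T' | ε.

E → r s | s | F F | T; T → s s T' | F T T' | E F q T' | r T T'; F → p | T; T' → r s T' | eps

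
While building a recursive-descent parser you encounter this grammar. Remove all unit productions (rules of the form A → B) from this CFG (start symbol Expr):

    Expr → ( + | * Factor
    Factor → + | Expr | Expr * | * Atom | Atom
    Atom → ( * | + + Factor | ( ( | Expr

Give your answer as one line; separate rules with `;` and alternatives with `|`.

Unit pairs: Atom ⇒* {Expr}; Factor ⇒* {Atom, Expr}.
For every A with A ⇒* B via unit rules, add B's non-unit alternatives to A; then delete every rule of the form X → Y.

Expr → ( + | * Factor; Factor → ( * | + + Factor | ( ( | + | Expr * | * Atom | ( + | * Factor; Atom → ( * | + + Factor | ( ( | ( + | * Factor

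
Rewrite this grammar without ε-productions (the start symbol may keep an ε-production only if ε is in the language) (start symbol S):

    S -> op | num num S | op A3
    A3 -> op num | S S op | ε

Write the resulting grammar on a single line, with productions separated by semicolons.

S -> op | num num S | op A3; A3 -> op num | S S op

Nullable nonterminals: {A3}.
ε ∉ L(G), so no ε-production is kept.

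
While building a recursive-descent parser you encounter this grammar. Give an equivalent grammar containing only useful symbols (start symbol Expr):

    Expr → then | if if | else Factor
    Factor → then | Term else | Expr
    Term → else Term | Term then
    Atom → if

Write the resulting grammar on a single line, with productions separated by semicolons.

Generating nonterminals: {Atom, Expr, Factor}.
Reachable from Expr after that: {Expr, Factor}.
Removed useless symbols: {Atom, Term} and every production mentioning them.

Expr → then | if if | else Factor; Factor → then | Expr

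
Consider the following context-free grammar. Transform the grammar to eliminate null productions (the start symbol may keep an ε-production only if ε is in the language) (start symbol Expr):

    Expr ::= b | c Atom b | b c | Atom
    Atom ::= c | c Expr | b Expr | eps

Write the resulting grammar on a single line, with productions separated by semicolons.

Nullable set = {Atom, Expr}.
ε ∈ L(G) since Expr is nullable, so keep Expr → ε.
For each production, add variants omitting each subset of nullable occurrences: Expr → c Atom b gives c Atom b | c b. Atom → b Expr gives b Expr | b.

Expr ::= b | c Atom b | c b | b c | Atom | eps; Atom ::= c | c Expr | b Expr | b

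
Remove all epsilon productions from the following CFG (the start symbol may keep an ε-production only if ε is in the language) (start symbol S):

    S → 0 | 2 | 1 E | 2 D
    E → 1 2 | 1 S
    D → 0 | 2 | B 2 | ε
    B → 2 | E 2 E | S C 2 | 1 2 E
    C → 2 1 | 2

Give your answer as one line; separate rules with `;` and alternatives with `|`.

S → 0 | 2 | 1 E | 2 D; E → 1 2 | 1 S; D → 0 | 2 | B 2; B → 2 | E 2 E | S C 2 | 1 2 E; C → 2 1 | 2

The nullable symbols are {D}.
ε ∉ L(G), so no ε-production is kept.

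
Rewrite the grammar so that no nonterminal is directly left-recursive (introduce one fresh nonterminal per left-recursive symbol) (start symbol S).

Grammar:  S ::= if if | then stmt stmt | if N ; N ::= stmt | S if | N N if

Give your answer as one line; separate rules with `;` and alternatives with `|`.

S ::= if if | then stmt stmt | if N; N ::= stmt N' | S if N'; N' ::= N if N' | ε

Directly left-recursive nonterminal: N.
For N: α = {N if}, β = {stmt, S if}. Rewrite as N → β N' and N' → α N' | ε.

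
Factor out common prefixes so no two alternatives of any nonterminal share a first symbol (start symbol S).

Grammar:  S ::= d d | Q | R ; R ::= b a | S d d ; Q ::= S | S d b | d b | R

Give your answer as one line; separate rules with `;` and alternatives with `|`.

S ::= d d | Q | R; R ::= b a | S d d; Q ::= d b | R | S Q'; Q' ::= ε | d b

Q has alternatives sharing prefix 'S': factor to Q → S Q' with Q' → ε | d b.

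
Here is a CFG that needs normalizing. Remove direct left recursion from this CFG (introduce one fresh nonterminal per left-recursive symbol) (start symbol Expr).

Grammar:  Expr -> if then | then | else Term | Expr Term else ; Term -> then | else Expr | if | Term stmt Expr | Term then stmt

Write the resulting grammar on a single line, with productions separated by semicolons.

Expr -> if then Expr1 | then Expr1 | else Term Expr1; Term -> then Term1 | else Expr Term1 | if Term1; Expr1 -> Term else Expr1 | epsilon; Term1 -> stmt Expr Term1 | then stmt Term1 | epsilon

Directly left-recursive nonterminals: Expr, Term.
For Expr: α = {Term else}, β = {if then, then, else Term}. Rewrite as Expr → β Expr1 and Expr1 → α Expr1 | ε.
For Term: α = {stmt Expr, then stmt}, β = {then, else Expr, if}. Rewrite as Term → β Term1 and Term1 → α Term1 | ε.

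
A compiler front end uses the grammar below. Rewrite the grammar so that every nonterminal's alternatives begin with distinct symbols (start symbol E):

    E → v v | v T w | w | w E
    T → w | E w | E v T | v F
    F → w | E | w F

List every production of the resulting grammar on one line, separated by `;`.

E → v E' | w E''; T → w | v F | E T'; F → E | w F'; E' → v | T w; E'' → epsilon | E; T' → w | v T; F' → epsilon | F

E has alternatives sharing prefix 'v': factor to E → v E' with E' → v | T w.
E has alternatives sharing prefix 'w': factor to E → w E'' with E'' → ε | E.
T has alternatives sharing prefix 'E': factor to T → E T' with T' → w | v T.
F has alternatives sharing prefix 'w': factor to F → w F' with F' → ε | F.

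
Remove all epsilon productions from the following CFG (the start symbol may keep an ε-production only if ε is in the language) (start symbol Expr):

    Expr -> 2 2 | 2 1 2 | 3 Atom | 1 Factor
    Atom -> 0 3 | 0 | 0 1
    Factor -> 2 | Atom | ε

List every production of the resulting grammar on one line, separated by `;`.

Nullable set = {Factor}.
ε ∉ L(G), so no ε-production is kept.
Expand every rule over subsets of its nullable positions: Expr → 1 Factor gives 1 Factor | 1.

Expr -> 2 2 | 2 1 2 | 3 Atom | 1 Factor | 1; Atom -> 0 3 | 0 | 0 1; Factor -> 2 | Atom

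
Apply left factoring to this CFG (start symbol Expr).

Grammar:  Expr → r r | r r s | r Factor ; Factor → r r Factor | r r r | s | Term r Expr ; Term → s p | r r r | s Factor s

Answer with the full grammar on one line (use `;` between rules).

Expr → r Expr1; Factor → s | Term r Expr | r r Factor1; Term → r r r | s Term1; Expr1 → Factor | r Expr11; Factor1 → Factor | r; Term1 → p | Factor s; Expr11 → ε | s

Expr has alternatives sharing prefix 'r': factor to Expr → r Expr1 with Expr1 → r | r s | Factor.
Factor has alternatives sharing prefix 'r r': factor to Factor → r r Factor1 with Factor1 → Factor | r.
Term has alternatives sharing prefix 's': factor to Term → s Term1 with Term1 → p | Factor s.
Expr1 has alternatives sharing prefix 'r': factor to Expr1 → r Expr11 with Expr11 → ε | s.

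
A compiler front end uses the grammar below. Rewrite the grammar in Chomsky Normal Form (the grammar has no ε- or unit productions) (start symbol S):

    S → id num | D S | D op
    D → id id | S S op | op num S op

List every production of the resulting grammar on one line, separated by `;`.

Introduce a nonterminal for each terminal appearing in a rule of length ≥ 2: X1 → id, X2 → num, X3 → op.
Binarize each right-hand side of length ≥ 3 by chaining fresh nonterminals (Y1, Y2, …): affected rules were D → S S X3; D → X3 X2 S X3.

S → X1 X2 | D S | D X3; D → X1 X1 | S Y1 | X3 Y2; X1 → id; X2 → num; X3 → op; Y1 → S X3; Y2 → X2 Y3; Y3 → S X3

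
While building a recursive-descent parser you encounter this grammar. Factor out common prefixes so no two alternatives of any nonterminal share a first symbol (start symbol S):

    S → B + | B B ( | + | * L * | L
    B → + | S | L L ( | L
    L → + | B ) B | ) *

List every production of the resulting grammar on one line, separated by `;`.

S → + | * L * | L | B S'; B → + | S | L B'; L → + | B ) B | ) *; S' → + | B (; B' → L ( | ε

S has alternatives sharing prefix 'B': factor to S → B S' with S' → + | B (.
B has alternatives sharing prefix 'L': factor to B → L B' with B' → L ( | ε.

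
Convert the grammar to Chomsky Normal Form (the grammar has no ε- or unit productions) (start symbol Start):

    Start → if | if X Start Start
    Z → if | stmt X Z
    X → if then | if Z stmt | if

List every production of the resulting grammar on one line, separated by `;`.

Start → if | X1 Y1; Z → if | X2 Y3; X → X1 X3 | X1 Y4 | if; X1 → if; X2 → stmt; X3 → then; Y1 → X Y2; Y2 → Start Start; Y3 → X Z; Y4 → Z X2

Introduce a nonterminal for each terminal appearing in a rule of length ≥ 2: X1 → if, X2 → stmt, X3 → then.
Binarize each right-hand side of length ≥ 3 by chaining fresh nonterminals (Y1, Y2, …): affected rules were Start → X1 X Start Start; Z → X2 X Z; X → X1 Z X2.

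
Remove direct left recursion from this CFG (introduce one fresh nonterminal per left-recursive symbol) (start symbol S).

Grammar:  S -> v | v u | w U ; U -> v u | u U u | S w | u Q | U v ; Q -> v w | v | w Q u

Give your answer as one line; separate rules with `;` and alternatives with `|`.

Directly left-recursive nonterminal: U.
For U: α = {v}, β = {v u, u U u, S w, u Q}. Rewrite as U → β U' and U' → α U' | ε.

S -> v | v u | w U; U -> v u U' | u U u U' | S w U' | u Q U'; Q -> v w | v | w Q u; U' -> v U' | ε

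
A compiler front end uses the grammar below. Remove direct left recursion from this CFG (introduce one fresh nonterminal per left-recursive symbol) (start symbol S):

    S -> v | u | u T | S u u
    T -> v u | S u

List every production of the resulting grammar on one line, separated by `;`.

S -> v S' | u S' | u T S'; T -> v u | S u; S' -> u u S' | ε

Directly left-recursive nonterminal: S.
For S: α = {u u}, β = {v, u, u T}. Rewrite as S → β S' and S' → α S' | ε.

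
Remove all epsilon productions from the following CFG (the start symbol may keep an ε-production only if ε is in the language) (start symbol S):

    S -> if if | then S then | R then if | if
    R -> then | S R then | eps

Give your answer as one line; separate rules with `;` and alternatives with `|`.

Nullable set = {R}.
ε ∉ L(G), so no ε-production is kept.
Add the nullable-subset variants: S → R then if gives R then if | then if. R → S R then gives S R then | S then.

S -> if if | then S then | R then if | then if | if; R -> then | S R then | S then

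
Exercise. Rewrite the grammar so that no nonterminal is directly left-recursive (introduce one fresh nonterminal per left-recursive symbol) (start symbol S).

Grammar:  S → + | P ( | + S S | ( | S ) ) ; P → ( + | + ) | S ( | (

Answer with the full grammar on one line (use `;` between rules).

Directly left-recursive nonterminal: S.
For S: α = {) )}, β = {+, P (, + S S, (}. Rewrite as S → β S' and S' → α S' | ε.

S → + S' | P ( S' | + S S S' | ( S'; P → ( + | + ) | S ( | (; S' → ) ) S' | ε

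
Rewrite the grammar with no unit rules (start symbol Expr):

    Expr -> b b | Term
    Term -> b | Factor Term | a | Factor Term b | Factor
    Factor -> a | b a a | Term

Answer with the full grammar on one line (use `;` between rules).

Expr -> b | Factor Term | a | Factor Term b | b a a | b b; Term -> b | Factor Term | a | Factor Term b | b a a; Factor -> b | Factor Term | a | Factor Term b | b a a

Unit pairs: Expr ⇒* {Factor, Term}; Factor ⇒* {Term}; Term ⇒* {Factor}.
For each unit pair (A, B), copy every non-unit production of B to A, then drop all unit productions.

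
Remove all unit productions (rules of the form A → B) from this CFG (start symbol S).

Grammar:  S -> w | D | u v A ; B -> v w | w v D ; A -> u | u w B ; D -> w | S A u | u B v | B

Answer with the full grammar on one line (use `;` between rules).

S -> v w | w v D | w | S A u | u B v | u v A; B -> v w | w v D; A -> u | u w B; D -> v w | w v D | w | S A u | u B v

Unit pairs: D ⇒* {B}; S ⇒* {B, D}.
For each unit pair (A, B), copy every non-unit production of B to A, then drop all unit productions.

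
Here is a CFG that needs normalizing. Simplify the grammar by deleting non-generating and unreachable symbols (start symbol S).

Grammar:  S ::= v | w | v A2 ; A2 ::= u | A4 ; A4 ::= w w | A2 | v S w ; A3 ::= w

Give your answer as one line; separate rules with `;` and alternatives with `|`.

Generating nonterminals: {A2, A3, A4, S}.
Reachable from S after that: {A2, A4, S}.
Removed useless symbols: {A3} and every production mentioning them.

S ::= v | w | v A2; A2 ::= u | A4; A4 ::= w w | A2 | v S w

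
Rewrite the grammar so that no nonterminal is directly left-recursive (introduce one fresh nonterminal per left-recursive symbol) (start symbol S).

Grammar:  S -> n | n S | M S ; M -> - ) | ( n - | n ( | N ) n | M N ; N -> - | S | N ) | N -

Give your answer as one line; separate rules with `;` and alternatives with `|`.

S -> n | n S | M S; M -> - ) M' | ( n - M' | n ( M' | N ) n M'; N -> - N' | S N'; M' -> N M' | epsilon; N' -> ) N' | - N' | epsilon

M, N are directly left-recursive.
For M: α = {N}, β = {- ), ( n -, n (, N ) n}. Rewrite as M → β M' and M' → α M' | ε.
For N: α = {), -}, β = {-, S}. Rewrite as N → β N' and N' → α N' | ε.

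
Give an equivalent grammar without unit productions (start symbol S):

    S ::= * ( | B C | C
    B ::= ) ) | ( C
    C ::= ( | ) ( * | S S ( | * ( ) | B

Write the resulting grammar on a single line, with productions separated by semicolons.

Unit pairs: C ⇒* {B}; S ⇒* {B, C}.
Replace each nonterminal's rules with the union of the non-unit rules of every nonterminal it unit-derives.

S ::= ) ) | ( C | ( | ) ( * | S S ( | * ( ) | * ( | B C; B ::= ) ) | ( C; C ::= ) ) | ( C | ( | ) ( * | S S ( | * ( )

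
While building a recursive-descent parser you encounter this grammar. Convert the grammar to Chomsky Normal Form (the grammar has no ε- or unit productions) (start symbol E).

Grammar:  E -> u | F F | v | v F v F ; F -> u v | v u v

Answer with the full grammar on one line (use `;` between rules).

Introduce a nonterminal for each terminal appearing in a rule of length ≥ 2: X1 → v, X2 → u.
Binarize each right-hand side of length ≥ 3 by chaining fresh nonterminals (Y1, Y2, …): affected rules were E → X1 F X1 F; F → X1 X2 X1.

E -> u | F F | v | X1 Y1; F -> X2 X1 | X1 Y3; X1 -> v; X2 -> u; Y1 -> F Y2; Y2 -> X1 F; Y3 -> X2 X1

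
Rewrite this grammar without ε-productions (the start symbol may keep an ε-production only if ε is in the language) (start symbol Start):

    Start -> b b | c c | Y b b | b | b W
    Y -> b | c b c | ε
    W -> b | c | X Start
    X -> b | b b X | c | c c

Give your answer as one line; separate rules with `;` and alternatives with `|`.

The nullable symbols are {Y}.
ε ∉ L(G), so no ε-production is kept.

Start -> b b | c c | Y b b | b | b W; Y -> b | c b c; W -> b | c | X Start; X -> b | b b X | c | c c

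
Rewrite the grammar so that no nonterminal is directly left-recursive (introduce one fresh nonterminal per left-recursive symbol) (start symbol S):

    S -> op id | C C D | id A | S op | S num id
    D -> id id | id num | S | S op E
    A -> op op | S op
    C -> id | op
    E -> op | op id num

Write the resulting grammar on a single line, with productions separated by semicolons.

S -> op id S' | C C D S' | id A S'; D -> id id | id num | S | S op E; A -> op op | S op; C -> id | op; E -> op | op id num; S' -> op S' | num id S' | ε

Directly left-recursive nonterminal: S.
For S: α = {op, num id}, β = {op id, C C D, id A}. Rewrite as S → β S' and S' → α S' | ε.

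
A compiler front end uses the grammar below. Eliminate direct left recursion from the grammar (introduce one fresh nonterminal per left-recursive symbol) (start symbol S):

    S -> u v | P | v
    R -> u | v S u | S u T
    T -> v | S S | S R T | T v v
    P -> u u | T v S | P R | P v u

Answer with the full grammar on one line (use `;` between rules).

Left recursion appears on T, P.
For T: α = {v v}, β = {v, S S, S R T}. Rewrite as T → β T' and T' → α T' | ε.
For P: α = {R, v u}, β = {u u, T v S}. Rewrite as P → β P' and P' → α P' | ε.

S -> u v | P | v; R -> u | v S u | S u T; T -> v T' | S S T' | S R T T'; P -> u u P' | T v S P'; T' -> v v T' | ε; P' -> R P' | v u P' | ε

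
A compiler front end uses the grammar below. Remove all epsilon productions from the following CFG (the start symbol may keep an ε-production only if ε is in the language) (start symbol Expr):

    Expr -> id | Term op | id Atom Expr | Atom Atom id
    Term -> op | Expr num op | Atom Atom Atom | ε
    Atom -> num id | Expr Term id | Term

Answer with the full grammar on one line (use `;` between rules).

Expr -> id | Term op | op | id Atom Expr | id Expr | Atom Atom id | Atom id; Term -> op | Expr num op | Atom Atom Atom | Atom Atom | Atom; Atom -> num id | Expr Term id | Expr id | Term

Nullable set = {Atom, Term}.
ε ∉ L(G), so no ε-production is kept.
Expand every rule over subsets of its nullable positions: Expr → Term op gives Term op | op. Expr → id Atom Expr gives id Atom Expr | id Expr. Expr → Atom Atom id gives Atom Atom id | Atom id. Term → Atom Atom Atom gives Atom Atom Atom | Atom Atom | Atom.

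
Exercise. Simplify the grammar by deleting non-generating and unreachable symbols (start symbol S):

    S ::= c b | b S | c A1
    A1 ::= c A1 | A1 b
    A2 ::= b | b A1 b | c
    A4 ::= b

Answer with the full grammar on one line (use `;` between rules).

S ::= c b | b S

Generating nonterminals: {A2, A4, S}.
Reachable from S after that: {S}.
Removed useless symbols: {A1, A2, A4} and every production mentioning them.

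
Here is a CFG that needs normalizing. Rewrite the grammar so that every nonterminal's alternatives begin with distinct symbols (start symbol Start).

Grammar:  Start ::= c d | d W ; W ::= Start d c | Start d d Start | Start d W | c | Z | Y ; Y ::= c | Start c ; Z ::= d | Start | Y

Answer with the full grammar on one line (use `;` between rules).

Start ::= c d | d W; W ::= c | Z | Y | Start d W1; Y ::= c | Start c; Z ::= d | Start | Y; W1 ::= c | d Start | W

W has alternatives sharing prefix 'Start d': factor to W → Start d W1 with W1 → c | d Start | W.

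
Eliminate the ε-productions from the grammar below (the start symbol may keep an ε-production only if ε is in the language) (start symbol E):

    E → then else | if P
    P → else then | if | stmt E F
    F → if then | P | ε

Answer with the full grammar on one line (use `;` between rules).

Nullable set = {F}.
ε ∉ L(G), so no ε-production is kept.
Add the nullable-subset variants: P → stmt E F gives stmt E F | stmt E.

E → then else | if P; P → else then | if | stmt E F | stmt E; F → if then | P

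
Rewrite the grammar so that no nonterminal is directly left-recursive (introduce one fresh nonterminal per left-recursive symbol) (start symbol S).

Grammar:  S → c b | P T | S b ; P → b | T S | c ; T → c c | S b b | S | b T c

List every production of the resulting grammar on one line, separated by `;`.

Left recursion appears on S.
For S: α = {b}, β = {c b, P T}. Rewrite as S → β S' and S' → α S' | ε.

S → c b S' | P T S'; P → b | T S | c; T → c c | S b b | S | b T c; S' → b S' | ε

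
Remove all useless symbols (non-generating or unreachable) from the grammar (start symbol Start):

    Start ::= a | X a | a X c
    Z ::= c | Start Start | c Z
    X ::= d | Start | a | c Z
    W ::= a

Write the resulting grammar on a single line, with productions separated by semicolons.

Start ::= a | X a | a X c; Z ::= c | Start Start | c Z; X ::= d | Start | a | c Z

Generating nonterminals: {Start, W, X, Z}.
Reachable from Start after that: {Start, X, Z}.
Removed useless symbols: {W} and every production mentioning them.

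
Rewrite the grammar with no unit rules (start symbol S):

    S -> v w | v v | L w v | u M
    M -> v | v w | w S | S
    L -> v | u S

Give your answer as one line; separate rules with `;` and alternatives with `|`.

Unit pairs: M ⇒* {S}.
For each unit pair (A, B), copy every non-unit production of B to A, then drop all unit productions.

S -> v w | v v | L w v | u M; M -> v w | v v | L w v | u M | v | w S; L -> v | u S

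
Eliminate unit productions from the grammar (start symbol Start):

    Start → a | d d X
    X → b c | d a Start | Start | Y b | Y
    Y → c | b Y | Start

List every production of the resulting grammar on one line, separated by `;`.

Unit pairs: X ⇒* {Start, Y}; Y ⇒* {Start}.
For every A with A ⇒* B via unit rules, add B's non-unit alternatives to A; then delete every rule of the form X → Y.

Start → a | d d X; X → a | d d X | b c | d a Start | Y b | c | b Y; Y → a | d d X | c | b Y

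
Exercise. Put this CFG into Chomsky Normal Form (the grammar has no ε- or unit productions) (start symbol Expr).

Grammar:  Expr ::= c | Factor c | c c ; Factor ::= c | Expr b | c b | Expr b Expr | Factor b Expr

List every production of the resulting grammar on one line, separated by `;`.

Introduce a nonterminal for each terminal appearing in a rule of length ≥ 2: X1 → c, X2 → b.
Binarize each right-hand side of length ≥ 3 by chaining fresh nonterminals (Y1, Y2, …): affected rules were Factor → Expr X2 Expr; Factor → Factor X2 Expr.

Expr ::= c | Factor X1 | X1 X1; Factor ::= c | Expr X2 | X1 X2 | Expr Y1 | Factor Y2; X1 ::= c; X2 ::= b; Y1 ::= X2 Expr; Y2 ::= X2 Expr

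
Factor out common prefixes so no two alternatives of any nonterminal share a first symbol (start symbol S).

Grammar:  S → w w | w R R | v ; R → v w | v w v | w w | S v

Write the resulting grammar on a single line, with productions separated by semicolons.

S → v | w S'; R → w w | S v | v w R'; S' → w | R R; R' → ε | v

S has alternatives sharing prefix 'w': factor to S → w S' with S' → w | R R.
R has alternatives sharing prefix 'v w': factor to R → v w R' with R' → ε | v.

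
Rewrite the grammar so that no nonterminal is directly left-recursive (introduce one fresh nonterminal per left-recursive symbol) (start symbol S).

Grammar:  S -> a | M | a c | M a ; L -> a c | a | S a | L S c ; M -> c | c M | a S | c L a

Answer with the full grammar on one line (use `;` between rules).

Directly left-recursive nonterminal: L.
For L: α = {S c}, β = {a c, a, S a}. Rewrite as L → β L' and L' → α L' | ε.

S -> a | M | a c | M a; L -> a c L' | a L' | S a L'; M -> c | c M | a S | c L a; L' -> S c L' | ε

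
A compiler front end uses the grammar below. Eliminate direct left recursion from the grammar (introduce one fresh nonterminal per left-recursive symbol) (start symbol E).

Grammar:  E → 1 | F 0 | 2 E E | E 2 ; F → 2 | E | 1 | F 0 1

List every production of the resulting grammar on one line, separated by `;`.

E → 1 E' | F 0 E' | 2 E E E'; F → 2 F' | E F' | 1 F'; E' → 2 E' | ε; F' → 0 1 F' | ε

Left recursion appears on E, F.
For E: α = {2}, β = {1, F 0, 2 E E}. Rewrite as E → β E' and E' → α E' | ε.
For F: α = {0 1}, β = {2, E, 1}. Rewrite as F → β F' and F' → α F' | ε.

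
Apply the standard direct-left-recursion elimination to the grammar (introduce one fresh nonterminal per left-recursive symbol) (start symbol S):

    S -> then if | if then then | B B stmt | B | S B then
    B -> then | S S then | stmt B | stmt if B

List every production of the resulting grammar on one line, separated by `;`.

S is directly left-recursive.
For S: α = {B then}, β = {then if, if then then, B B stmt, B}. Rewrite as S → β S' and S' → α S' | ε.

S -> then if S' | if then then S' | B B stmt S' | B S'; B -> then | S S then | stmt B | stmt if B; S' -> B then S' | ε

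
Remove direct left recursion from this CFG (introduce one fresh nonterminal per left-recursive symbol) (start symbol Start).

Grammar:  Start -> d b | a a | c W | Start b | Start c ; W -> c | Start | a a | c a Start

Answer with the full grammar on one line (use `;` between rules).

Left recursion appears on Start.
For Start: α = {b, c}, β = {d b, a a, c W}. Rewrite as Start → β Start1 and Start1 → α Start1 | ε.

Start -> d b Start1 | a a Start1 | c W Start1; W -> c | Start | a a | c a Start; Start1 -> b Start1 | c Start1 | ε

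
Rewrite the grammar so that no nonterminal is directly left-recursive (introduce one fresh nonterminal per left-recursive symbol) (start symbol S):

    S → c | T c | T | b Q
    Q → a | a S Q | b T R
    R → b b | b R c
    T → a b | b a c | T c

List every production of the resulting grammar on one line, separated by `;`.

S → c | T c | T | b Q; Q → a | a S Q | b T R; R → b b | b R c; T → a b T' | b a c T'; T' → c T' | ε

Directly left-recursive nonterminal: T.
For T: α = {c}, β = {a b, b a c}. Rewrite as T → β T' and T' → α T' | ε.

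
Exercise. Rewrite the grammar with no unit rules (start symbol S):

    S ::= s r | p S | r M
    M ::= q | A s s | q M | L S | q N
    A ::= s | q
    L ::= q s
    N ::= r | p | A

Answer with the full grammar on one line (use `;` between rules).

S ::= s r | p S | r M; M ::= q | A s s | q M | L S | q N; A ::= s | q; L ::= q s; N ::= r | p | s | q

Unit pairs: N ⇒* {A}.
For every A with A ⇒* B via unit rules, add B's non-unit alternatives to A; then delete every rule of the form X → Y.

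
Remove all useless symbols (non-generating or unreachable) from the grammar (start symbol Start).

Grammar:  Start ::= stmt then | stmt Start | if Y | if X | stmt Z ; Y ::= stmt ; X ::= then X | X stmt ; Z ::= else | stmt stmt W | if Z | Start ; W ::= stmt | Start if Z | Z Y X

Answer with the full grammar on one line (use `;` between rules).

Start ::= stmt then | stmt Start | if Y | stmt Z; Y ::= stmt; Z ::= else | stmt stmt W | if Z | Start; W ::= stmt | Start if Z

Generating nonterminals: {Start, W, Y, Z}.
Reachable from Start after that: {Start, W, Y, Z}.
Removed useless symbols: {X} and every production mentioning them.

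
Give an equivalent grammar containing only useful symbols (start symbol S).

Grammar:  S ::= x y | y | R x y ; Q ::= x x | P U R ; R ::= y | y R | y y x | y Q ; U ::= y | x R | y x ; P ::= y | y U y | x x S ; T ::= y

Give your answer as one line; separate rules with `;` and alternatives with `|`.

S ::= x y | y | R x y; Q ::= x x | P U R; R ::= y | y R | y y x | y Q; U ::= y | x R | y x; P ::= y | y U y | x x S

Generating nonterminals: {P, Q, R, S, T, U}.
Reachable from S after that: {P, Q, R, S, U}.
Removed useless symbols: {T} and every production mentioning them.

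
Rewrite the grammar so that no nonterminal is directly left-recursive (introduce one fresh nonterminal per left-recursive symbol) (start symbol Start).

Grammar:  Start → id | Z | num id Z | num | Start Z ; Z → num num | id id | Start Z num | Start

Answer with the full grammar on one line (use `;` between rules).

Start → id Start1 | Z Start1 | num id Z Start1 | num Start1; Z → num num | id id | Start Z num | Start; Start1 → Z Start1 | ε

Directly left-recursive nonterminal: Start.
For Start: α = {Z}, β = {id, Z, num id Z, num}. Rewrite as Start → β Start1 and Start1 → α Start1 | ε.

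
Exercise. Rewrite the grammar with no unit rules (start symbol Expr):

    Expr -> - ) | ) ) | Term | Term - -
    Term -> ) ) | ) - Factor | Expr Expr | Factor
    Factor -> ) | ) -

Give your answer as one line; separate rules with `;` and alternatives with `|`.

Unit pairs: Expr ⇒* {Factor, Term}; Term ⇒* {Factor}.
Replace each nonterminal's rules with the union of the non-unit rules of every nonterminal it unit-derives.

Expr -> ) ) | ) - Factor | Expr Expr | ) | ) - | - ) | Term - -; Term -> ) ) | ) - Factor | Expr Expr | ) | ) -; Factor -> ) | ) -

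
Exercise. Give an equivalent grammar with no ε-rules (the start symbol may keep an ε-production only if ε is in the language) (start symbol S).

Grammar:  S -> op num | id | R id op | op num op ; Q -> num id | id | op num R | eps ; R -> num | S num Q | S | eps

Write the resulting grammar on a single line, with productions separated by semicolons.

Nullable nonterminals: {Q, R}.
ε ∉ L(G), so no ε-production is kept.
Add the nullable-subset variants: S → R id op gives R id op | id op. Q → op num R gives op num R | op num. R → S num Q gives S num Q | S num.

S -> op num | id | R id op | id op | op num op; Q -> num id | id | op num R | op num; R -> num | S num Q | S num | S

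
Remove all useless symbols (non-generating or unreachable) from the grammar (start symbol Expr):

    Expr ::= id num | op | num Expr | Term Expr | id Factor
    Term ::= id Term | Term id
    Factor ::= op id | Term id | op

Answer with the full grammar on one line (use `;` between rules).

Generating nonterminals: {Expr, Factor}.
Reachable from Expr after that: {Expr, Factor}.
Removed useless symbols: {Term} and every production mentioning them.

Expr ::= id num | op | num Expr | id Factor; Factor ::= op id | op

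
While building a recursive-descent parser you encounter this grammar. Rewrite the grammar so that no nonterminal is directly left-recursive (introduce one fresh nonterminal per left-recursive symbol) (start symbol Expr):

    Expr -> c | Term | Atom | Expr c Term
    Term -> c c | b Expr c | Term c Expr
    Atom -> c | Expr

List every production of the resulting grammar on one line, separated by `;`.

Expr, Term are directly left-recursive.
For Expr: α = {c Term}, β = {c, Term, Atom}. Rewrite as Expr → β Expr1 and Expr1 → α Expr1 | ε.
For Term: α = {c Expr}, β = {c c, b Expr c}. Rewrite as Term → β Term1 and Term1 → α Term1 | ε.

Expr -> c Expr1 | Term Expr1 | Atom Expr1; Term -> c c Term1 | b Expr c Term1; Atom -> c | Expr; Expr1 -> c Term Expr1 | ε; Term1 -> c Expr Term1 | ε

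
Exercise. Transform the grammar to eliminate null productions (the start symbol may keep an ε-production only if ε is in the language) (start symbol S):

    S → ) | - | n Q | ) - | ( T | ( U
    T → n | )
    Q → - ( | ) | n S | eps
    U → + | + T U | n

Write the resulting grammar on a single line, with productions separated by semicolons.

S → ) | - | n Q | n | ) - | ( T | ( U; T → n | ); Q → - ( | ) | n S; U → + | + T U | n

Nullable nonterminals: {Q}.
ε ∉ L(G), so no ε-production is kept.
For each production, add variants omitting each subset of nullable occurrences: S → n Q gives n Q | n.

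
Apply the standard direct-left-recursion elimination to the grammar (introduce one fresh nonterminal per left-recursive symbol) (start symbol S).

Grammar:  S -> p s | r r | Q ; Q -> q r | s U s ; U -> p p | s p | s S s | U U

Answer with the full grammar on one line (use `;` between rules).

Directly left-recursive nonterminal: U.
For U: α = {U}, β = {p p, s p, s S s}. Rewrite as U → β U' and U' → α U' | ε.

S -> p s | r r | Q; Q -> q r | s U s; U -> p p U' | s p U' | s S s U'; U' -> U U' | ε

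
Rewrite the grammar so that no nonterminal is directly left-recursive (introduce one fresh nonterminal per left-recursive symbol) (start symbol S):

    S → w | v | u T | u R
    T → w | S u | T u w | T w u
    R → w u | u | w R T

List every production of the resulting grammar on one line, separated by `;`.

S → w | v | u T | u R; T → w T' | S u T'; R → w u | u | w R T; T' → u w T' | w u T' | ε

Left recursion appears on T.
For T: α = {u w, w u}, β = {w, S u}. Rewrite as T → β T' and T' → α T' | ε.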